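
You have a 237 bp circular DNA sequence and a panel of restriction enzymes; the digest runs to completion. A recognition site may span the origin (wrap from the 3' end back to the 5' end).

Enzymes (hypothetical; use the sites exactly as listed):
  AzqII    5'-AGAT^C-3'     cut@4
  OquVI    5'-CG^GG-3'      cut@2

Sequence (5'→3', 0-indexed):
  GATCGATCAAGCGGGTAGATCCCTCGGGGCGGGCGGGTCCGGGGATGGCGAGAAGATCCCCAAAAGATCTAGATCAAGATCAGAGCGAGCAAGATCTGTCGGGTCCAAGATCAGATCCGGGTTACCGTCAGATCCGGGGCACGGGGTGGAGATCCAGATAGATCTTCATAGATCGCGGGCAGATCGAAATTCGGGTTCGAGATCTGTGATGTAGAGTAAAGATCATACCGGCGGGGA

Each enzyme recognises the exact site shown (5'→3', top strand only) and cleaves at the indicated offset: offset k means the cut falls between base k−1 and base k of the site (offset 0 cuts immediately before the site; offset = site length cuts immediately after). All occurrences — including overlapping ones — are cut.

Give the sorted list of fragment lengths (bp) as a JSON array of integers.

Per-enzyme occurrences:
  AzqII AGATC/4: at [16, 53, 64, 70, 76, 91, 107, 112, 129, 149, 159, 169, 180, 199, 219, 236] ⇒ [3, 20, 57, 68, 74, 80, 95, 111, 116, 133, 153, 163, 173, 184, 203, 223]
  OquVI CGGG/2: at [11, 24, 29, 33, 39, 99, 117, 134, 141, 175, 191, 231] ⇒ [13, 26, 31, 35, 41, 101, 119, 136, 143, 177, 193, 233]

All cut coordinates (distinct, sorted): [3, 13, 20, 26, 31, 35, 41, 57, 68, 74, 80, 95, 101, 111, 116, 119, 133, 136, 143, 153, 163, 173, 177, 184, 193, 203, 223, 233]

Fragments:
  3→13: 10 bp
  13→20: 7 bp
  20→26: 6 bp
  26→31: 5 bp
  31→35: 4 bp
  35→41: 6 bp
  41→57: 16 bp
  57→68: 11 bp
  68→74: 6 bp
  74→80: 6 bp
  80→95: 15 bp
  95→101: 6 bp
  101→111: 10 bp
  111→116: 5 bp
  116→119: 3 bp
  119→133: 14 bp
  133→136: 3 bp
  136→143: 7 bp
  143→153: 10 bp
  153→163: 10 bp
  163→173: 10 bp
  173→177: 4 bp
  177→184: 7 bp
  184→193: 9 bp
  193→203: 10 bp
  203→223: 20 bp
  223→233: 10 bp
  233→3 (wrap): 237-233+3 = 7 bp

[3,3,4,4,5,5,6,6,6,6,6,7,7,7,7,9,10,10,10,10,10,10,10,11,14,15,16,20]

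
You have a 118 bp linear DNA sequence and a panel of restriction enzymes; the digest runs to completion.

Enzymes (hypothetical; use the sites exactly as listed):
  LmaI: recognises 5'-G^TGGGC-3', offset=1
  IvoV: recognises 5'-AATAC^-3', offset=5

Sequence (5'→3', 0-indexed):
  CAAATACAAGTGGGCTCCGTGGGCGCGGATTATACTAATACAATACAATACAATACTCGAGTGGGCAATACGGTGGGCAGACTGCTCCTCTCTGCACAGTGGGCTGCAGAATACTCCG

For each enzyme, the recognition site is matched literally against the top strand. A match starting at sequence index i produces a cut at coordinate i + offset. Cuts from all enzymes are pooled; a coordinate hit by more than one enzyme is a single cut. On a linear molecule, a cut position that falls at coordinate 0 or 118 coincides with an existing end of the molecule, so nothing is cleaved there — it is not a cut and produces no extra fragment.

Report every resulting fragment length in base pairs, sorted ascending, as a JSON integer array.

Site scan:
  LmaI (GTGGGC, off=1): starts [9, 18, 60, 72, 98] → cuts [10, 19, 61, 73, 99]
  IvoV (AATAC, off=5): starts [2, 36, 41, 46, 51, 66, 109] → cuts [7, 41, 46, 51, 56, 71, 114]

Pooled cuts: [7, 10, 19, 41, 46, 51, 56, 61, 71, 73, 99, 114]

Fragments:
  [0,7): 7 bp
  [7,10): 3 bp
  [10,19): 9 bp
  [19,41): 22 bp
  [41,46): 5 bp
  [46,51): 5 bp
  [51,56): 5 bp
  [56,61): 5 bp
  [61,71): 10 bp
  [71,73): 2 bp
  [73,99): 26 bp
  [99,114): 15 bp
  [114,118): 4 bp

[2,3,4,5,5,5,5,7,9,10,15,22,26]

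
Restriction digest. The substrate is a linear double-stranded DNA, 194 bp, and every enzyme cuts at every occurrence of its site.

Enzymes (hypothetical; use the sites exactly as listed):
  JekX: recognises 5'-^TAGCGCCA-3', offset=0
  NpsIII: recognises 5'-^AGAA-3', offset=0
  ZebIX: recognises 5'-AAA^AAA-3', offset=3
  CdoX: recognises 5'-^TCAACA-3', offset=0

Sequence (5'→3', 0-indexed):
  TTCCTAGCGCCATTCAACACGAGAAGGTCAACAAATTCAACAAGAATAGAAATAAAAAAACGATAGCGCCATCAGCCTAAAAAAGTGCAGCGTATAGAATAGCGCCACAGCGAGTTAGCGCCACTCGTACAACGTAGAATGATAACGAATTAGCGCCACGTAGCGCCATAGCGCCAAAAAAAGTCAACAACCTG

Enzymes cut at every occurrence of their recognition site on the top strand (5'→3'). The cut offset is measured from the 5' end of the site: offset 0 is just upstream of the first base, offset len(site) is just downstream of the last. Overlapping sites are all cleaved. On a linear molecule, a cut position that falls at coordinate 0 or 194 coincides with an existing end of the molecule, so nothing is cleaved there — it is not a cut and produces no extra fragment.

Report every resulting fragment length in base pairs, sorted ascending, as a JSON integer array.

Site scan:
  JekX (TAGCGCCA, off=0): starts [4, 63, 99, 115, 150, 160, 168] → cuts [4, 63, 99, 115, 150, 160, 168]
  NpsIII (AGAA, off=0): starts [21, 42, 47, 95, 135] → cuts [21, 42, 47, 95, 135]
  ZebIX (AAAAAA, off=3): starts [53, 54, 78, 175, 176] → cuts [56, 57, 81, 178, 179]
  CdoX (TCAACA, off=0): starts [13, 27, 36, 183] → cuts [13, 27, 36, 183]

Pooled cuts: [4, 13, 21, 27, 36, 42, 47, 56, 57, 63, 81, 95, 99, 115, 135, 150, 160, 168, 178, 179, 183]

Fragments:
  [0,4): 4 bp
  [4,13): 9 bp
  [13,21): 8 bp
  [21,27): 6 bp
  [27,36): 9 bp
  [36,42): 6 bp
  [42,47): 5 bp
  [47,56): 9 bp
  [56,57): 1 bp
  [57,63): 6 bp
  [63,81): 18 bp
  [81,95): 14 bp
  [95,99): 4 bp
  [99,115): 16 bp
  [115,135): 20 bp
  [135,150): 15 bp
  [150,160): 10 bp
  [160,168): 8 bp
  [168,178): 10 bp
  [178,179): 1 bp
  [179,183): 4 bp
  [183,194): 11 bp

[1,1,4,4,4,5,6,6,6,8,8,9,9,9,10,10,11,14,15,16,18,20]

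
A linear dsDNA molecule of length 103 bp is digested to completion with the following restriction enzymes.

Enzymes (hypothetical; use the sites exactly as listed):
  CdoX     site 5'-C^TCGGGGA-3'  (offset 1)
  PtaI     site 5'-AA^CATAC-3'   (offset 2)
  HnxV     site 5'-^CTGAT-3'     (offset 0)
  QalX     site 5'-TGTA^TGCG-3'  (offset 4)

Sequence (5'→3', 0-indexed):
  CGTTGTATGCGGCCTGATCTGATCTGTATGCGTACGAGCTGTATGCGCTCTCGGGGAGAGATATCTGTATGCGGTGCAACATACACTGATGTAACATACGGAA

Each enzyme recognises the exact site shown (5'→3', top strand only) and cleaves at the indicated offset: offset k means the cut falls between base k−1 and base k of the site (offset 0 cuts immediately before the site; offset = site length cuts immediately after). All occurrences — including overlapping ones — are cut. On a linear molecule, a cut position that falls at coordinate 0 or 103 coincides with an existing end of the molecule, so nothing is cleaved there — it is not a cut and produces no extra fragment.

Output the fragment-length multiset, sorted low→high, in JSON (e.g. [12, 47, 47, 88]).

Site scan:
  CdoX CTCGGGGA/1: at [49] ⇒ [50]
  PtaI AACATAC/2: at [77, 92] ⇒ [79, 94]
  HnxV CTGAT/0: at [13, 18, 85] ⇒ [13, 18, 85]
  QalX TGTATGCG/4: at [3, 24, 39, 65] ⇒ [7, 28, 43, 69]

Pooled cuts: [7, 13, 18, 28, 43, 50, 69, 79, 85, 94]

Fragment lengths:
  [0,7): 7 bp
  [7,13): 6 bp
  [13,18): 5 bp
  [18,28): 10 bp
  [28,43): 15 bp
  [43,50): 7 bp
  [50,69): 19 bp
  [69,79): 10 bp
  [79,85): 6 bp
  [85,94): 9 bp
  [94,103): 9 bp

[5,6,6,7,7,9,9,10,10,15,19]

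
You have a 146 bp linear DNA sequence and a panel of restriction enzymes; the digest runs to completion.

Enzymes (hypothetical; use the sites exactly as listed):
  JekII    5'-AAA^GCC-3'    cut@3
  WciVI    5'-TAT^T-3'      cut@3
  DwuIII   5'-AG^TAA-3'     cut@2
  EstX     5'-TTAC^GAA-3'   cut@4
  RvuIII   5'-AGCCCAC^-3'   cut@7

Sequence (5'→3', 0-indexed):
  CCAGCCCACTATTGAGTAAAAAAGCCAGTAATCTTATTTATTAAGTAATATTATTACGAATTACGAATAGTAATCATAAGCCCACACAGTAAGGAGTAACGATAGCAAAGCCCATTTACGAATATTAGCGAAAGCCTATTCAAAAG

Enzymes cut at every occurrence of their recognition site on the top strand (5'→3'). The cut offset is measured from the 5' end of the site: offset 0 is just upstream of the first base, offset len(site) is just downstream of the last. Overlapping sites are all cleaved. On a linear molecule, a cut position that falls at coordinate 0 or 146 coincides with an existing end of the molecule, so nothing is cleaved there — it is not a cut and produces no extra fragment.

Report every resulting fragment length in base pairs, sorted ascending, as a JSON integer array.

[3,3,3,4,4,4,4,5,6,6,6,6,7,7,7,7,8,9,9,10,13,15]

Scan for sites:
  JekII (AAAGCC, off=3): starts [20, 106, 130] → cuts [23, 109, 133]
  WciVI (TATT, off=3): starts [9, 34, 38, 48, 51, 122, 136] → cuts [12, 37, 41, 51, 54, 125, 139]
  DwuIII (AGTAA, off=2): starts [14, 26, 43, 68, 87, 94] → cuts [16, 28, 45, 70, 89, 96]
  EstX (TTACGAA, off=4): starts [53, 60, 115] → cuts [57, 64, 119]
  RvuIII (AGCCCAC, off=7): starts [2, 78] → cuts [9, 85]

Pooled cuts: [9, 12, 16, 23, 28, 37, 41, 45, 51, 54, 57, 64, 70, 85, 89, 96, 109, 119, 125, 133, 139]

Fragment lengths:
  [0,9): 9 bp
  [9,12): 3 bp
  [12,16): 4 bp
  [16,23): 7 bp
  [23,28): 5 bp
  [28,37): 9 bp
  [37,41): 4 bp
  [41,45): 4 bp
  [45,51): 6 bp
  [51,54): 3 bp
  [54,57): 3 bp
  [57,64): 7 bp
  [64,70): 6 bp
  [70,85): 15 bp
  [85,89): 4 bp
  [89,96): 7 bp
  [96,109): 13 bp
  [109,119): 10 bp
  [119,125): 6 bp
  [125,133): 8 bp
  [133,139): 6 bp
  [139,146): 7 bp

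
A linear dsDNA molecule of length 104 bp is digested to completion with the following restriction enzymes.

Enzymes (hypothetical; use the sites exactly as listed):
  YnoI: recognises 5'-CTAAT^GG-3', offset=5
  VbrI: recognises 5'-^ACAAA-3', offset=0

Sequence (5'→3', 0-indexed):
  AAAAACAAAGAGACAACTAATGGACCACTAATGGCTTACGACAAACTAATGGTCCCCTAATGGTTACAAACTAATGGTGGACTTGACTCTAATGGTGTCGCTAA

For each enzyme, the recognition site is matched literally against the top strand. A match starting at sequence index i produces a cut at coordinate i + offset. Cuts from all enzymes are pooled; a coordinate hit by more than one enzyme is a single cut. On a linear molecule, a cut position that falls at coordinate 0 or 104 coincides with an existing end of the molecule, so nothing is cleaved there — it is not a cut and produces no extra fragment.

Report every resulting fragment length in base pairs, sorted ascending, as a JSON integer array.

[4,4,8,10,10,11,11,11,17,18]

Scan for sites:
  YnoI (CTAATGG, off=5): starts [16, 27, 45, 56, 70, 88] → cuts [21, 32, 50, 61, 75, 93]
  VbrI (ACAAA, off=0): starts [4, 40, 65] → cuts [4, 40, 65]

All cut coordinates (distinct, sorted): [4, 21, 32, 40, 50, 61, 65, 75, 93]

Fragment lengths:
  [0,4): 4 bp
  [4,21): 17 bp
  [21,32): 11 bp
  [32,40): 8 bp
  [40,50): 10 bp
  [50,61): 11 bp
  [61,65): 4 bp
  [65,75): 10 bp
  [75,93): 18 bp
  [93,104): 11 bp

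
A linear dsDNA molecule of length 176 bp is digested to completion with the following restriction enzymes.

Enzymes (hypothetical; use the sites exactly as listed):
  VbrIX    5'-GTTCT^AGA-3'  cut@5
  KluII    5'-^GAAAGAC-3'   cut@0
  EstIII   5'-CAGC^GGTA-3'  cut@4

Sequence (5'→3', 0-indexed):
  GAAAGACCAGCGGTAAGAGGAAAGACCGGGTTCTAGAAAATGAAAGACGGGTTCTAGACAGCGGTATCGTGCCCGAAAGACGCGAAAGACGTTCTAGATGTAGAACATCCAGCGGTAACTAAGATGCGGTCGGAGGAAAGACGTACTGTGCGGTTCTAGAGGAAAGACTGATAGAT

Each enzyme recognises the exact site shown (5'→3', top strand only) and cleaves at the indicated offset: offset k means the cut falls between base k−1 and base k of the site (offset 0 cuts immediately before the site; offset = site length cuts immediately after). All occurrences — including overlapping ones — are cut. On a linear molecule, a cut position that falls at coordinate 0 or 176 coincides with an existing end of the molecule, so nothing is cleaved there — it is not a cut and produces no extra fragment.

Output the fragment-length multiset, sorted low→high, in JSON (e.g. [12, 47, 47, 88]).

Site scan:
  VbrIX (GTTCTAGA, off=5): starts [29, 50, 90, 152] → cuts [34, 55, 95, 157]
  KluII (GAAAGAC, off=0): starts [0, 19, 41, 74, 83, 135, 161] → cuts [19, 41, 74, 83, 135, 161] (position 0 is a terminus of the linear molecule — no cut)
  EstIII (CAGCGGTA, off=4): starts [7, 58, 109] → cuts [11, 62, 113]

All cut coordinates (distinct, sorted): [11, 19, 34, 41, 55, 62, 74, 83, 95, 113, 135, 157, 161]

Fragments:
  [0,11): 11 bp
  [11,19): 8 bp
  [19,34): 15 bp
  [34,41): 7 bp
  [41,55): 14 bp
  [55,62): 7 bp
  [62,74): 12 bp
  [74,83): 9 bp
  [83,95): 12 bp
  [95,113): 18 bp
  [113,135): 22 bp
  [135,157): 22 bp
  [157,161): 4 bp
  [161,176): 15 bp

[4,7,7,8,9,11,12,12,14,15,15,18,22,22]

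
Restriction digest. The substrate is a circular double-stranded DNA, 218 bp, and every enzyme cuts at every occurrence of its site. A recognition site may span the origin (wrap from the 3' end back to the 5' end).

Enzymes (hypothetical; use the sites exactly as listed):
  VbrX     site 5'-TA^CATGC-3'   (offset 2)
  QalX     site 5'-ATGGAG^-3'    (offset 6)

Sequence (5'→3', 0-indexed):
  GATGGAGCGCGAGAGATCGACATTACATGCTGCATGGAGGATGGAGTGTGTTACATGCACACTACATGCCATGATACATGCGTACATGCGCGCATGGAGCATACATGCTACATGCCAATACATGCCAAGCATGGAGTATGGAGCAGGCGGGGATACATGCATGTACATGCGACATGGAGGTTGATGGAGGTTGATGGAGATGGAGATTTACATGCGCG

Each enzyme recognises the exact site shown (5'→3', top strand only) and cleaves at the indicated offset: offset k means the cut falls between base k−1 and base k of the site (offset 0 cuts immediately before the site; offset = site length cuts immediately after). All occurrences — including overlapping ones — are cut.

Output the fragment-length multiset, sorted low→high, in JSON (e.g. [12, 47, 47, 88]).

[4,5,6,7,7,7,7,8,10,10,10,10,11,12,12,14,14,15,15,16,18]

Per-enzyme occurrences:
  VbrX (TACATGC, off=2): starts [23, 51, 62, 74, 82, 101, 108, 118, 153, 163, 208] → cuts [25, 53, 64, 76, 84, 103, 110, 120, 155, 165, 210]
  QalX (ATGGAG, off=6): starts [1, 33, 40, 93, 130, 137, 173, 183, 193, 199] → cuts [7, 39, 46, 99, 136, 143, 179, 189, 199, 205]

All cut coordinates (distinct, sorted): [7, 25, 39, 46, 53, 64, 76, 84, 99, 103, 110, 120, 136, 143, 155, 165, 179, 189, 199, 205, 210]

Fragments:
  7→25: 18 bp
  25→39: 14 bp
  39→46: 7 bp
  46→53: 7 bp
  53→64: 11 bp
  64→76: 12 bp
  76→84: 8 bp
  84→99: 15 bp
  99→103: 4 bp
  103→110: 7 bp
  110→120: 10 bp
  120→136: 16 bp
  136→143: 7 bp
  143→155: 12 bp
  155→165: 10 bp
  165→179: 14 bp
  179→189: 10 bp
  189→199: 10 bp
  199→205: 6 bp
  205→210: 5 bp
  210→7 (wrap): 218-210+7 = 15 bp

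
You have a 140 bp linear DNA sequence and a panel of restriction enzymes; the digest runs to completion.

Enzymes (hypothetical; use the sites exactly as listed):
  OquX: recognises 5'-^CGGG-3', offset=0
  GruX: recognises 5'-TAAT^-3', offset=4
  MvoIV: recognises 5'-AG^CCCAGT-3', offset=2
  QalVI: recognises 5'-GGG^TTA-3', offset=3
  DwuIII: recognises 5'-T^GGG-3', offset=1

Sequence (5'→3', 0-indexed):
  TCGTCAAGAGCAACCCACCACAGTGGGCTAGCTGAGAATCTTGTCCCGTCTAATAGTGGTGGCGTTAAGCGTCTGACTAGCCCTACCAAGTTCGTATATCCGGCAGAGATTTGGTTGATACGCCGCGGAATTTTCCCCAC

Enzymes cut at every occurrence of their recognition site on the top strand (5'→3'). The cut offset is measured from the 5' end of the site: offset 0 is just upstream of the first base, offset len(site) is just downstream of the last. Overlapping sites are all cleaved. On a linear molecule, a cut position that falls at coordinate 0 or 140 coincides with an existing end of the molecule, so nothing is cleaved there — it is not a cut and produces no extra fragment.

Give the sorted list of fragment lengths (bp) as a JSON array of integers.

[24,30,86]

Scan for sites:
  OquX (CGGG, off=0): no sites
  GruX (TAAT, off=4): starts [50] → cuts [54]
  MvoIV (AGCCCAGT, off=2): no sites
  QalVI (GGGTTA, off=3): no sites
  DwuIII (TGGG, off=1): starts [23] → cuts [24]

All cut coordinates (distinct, sorted): [24, 54]

Fragments:
  [0,24): 24 bp
  [24,54): 30 bp
  [54,140): 86 bp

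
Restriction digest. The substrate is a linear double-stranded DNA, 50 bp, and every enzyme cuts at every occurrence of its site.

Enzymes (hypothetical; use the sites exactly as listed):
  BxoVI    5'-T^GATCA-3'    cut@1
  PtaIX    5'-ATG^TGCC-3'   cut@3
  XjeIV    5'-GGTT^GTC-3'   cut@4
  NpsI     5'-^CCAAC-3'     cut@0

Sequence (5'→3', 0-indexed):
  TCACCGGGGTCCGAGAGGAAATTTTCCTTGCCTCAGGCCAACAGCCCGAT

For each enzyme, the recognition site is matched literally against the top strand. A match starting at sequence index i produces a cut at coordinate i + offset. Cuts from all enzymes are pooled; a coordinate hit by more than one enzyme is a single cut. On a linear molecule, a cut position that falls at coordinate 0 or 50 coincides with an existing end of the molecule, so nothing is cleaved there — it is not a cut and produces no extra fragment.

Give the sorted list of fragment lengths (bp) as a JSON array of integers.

[13,37]

Scan for sites:
  BxoVI (TGATCA, off=1): no sites
  PtaIX (ATGTGCC, off=3): no sites
  XjeIV (GGTTGTC, off=4): no sites
  NpsI (CCAAC, off=0): starts [37] → cuts [37]

All cut coordinates (distinct, sorted): [37]

Fragments:
  [0,37): 37 bp
  [37,50): 13 bp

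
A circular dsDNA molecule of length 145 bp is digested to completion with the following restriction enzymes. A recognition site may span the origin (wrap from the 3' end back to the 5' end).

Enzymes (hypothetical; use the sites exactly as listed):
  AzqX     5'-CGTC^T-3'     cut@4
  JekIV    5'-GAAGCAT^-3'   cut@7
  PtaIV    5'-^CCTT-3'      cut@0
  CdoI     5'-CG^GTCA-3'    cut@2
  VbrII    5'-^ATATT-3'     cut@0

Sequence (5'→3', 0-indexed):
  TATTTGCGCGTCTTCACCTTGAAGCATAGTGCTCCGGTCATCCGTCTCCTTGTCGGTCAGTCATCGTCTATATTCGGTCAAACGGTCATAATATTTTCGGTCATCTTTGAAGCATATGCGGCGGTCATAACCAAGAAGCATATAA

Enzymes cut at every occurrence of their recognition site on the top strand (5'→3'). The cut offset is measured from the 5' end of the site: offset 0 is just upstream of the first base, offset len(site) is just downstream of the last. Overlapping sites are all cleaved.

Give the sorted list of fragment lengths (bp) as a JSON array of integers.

Scan for sites:
  AzqX (CGTCT, off=4): starts [8, 42, 64] → cuts [12, 46, 68]
  JekIV (GAAGCAT, off=7): starts [20, 108, 134] → cuts [27, 115, 141]
  PtaIV (CCTT, off=0): starts [16, 47] → cuts [16, 47]
  CdoI (CGGTCA, off=2): starts [34, 53, 74, 82, 97, 121] → cuts [36, 55, 76, 84, 99, 123]
  VbrII (ATATT, off=0): starts [69, 90, 144] → cuts [69, 90, 144]

All cut coordinates (distinct, sorted): [12, 16, 27, 36, 46, 47, 55, 68, 69, 76, 84, 90, 99, 115, 123, 141, 144]

Fragments:
  12→16: 4 bp
  16→27: 11 bp
  27→36: 9 bp
  36→46: 10 bp
  46→47: 1 bp
  47→55: 8 bp
  55→68: 13 bp
  68→69: 1 bp
  69→76: 7 bp
  76→84: 8 bp
  84→90: 6 bp
  90→99: 9 bp
  99→115: 16 bp
  115→123: 8 bp
  123→141: 18 bp
  141→144: 3 bp
  144→12 (wrap): 145-144+12 = 13 bp

[1,1,3,4,6,7,8,8,8,9,9,10,11,13,13,16,18]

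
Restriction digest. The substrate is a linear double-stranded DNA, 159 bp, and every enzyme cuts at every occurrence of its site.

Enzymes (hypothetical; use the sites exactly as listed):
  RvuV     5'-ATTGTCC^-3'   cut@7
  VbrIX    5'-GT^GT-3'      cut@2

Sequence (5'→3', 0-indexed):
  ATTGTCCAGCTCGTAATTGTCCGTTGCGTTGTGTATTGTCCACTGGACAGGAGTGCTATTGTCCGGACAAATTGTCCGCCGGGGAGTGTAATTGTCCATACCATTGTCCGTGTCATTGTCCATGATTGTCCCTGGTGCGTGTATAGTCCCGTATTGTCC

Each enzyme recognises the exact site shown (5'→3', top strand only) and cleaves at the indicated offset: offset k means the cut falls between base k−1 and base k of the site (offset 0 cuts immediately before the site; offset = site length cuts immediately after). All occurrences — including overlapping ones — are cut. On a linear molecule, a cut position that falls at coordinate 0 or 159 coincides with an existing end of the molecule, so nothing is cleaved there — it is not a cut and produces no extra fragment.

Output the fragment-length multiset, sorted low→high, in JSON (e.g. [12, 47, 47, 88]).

[2,7,9,9,10,10,10,10,10,12,13,15,19,23]

Scan for sites:
  RvuV ATTGTCC/7: at [0, 15, 34, 57, 70, 90, 102, 114, 124, 152] ⇒ [7, 22, 41, 64, 77, 97, 109, 121, 131] (position 159 is a terminus of the linear molecule — no cut)
  VbrIX GTGT/2: at [30, 85, 109, 138] ⇒ [32, 87, 111, 140]

All cut coordinates (distinct, sorted): [7, 22, 32, 41, 64, 77, 87, 97, 109, 111, 121, 131, 140]

Fragments:
  [0,7): 7 bp
  [7,22): 15 bp
  [22,32): 10 bp
  [32,41): 9 bp
  [41,64): 23 bp
  [64,77): 13 bp
  [77,87): 10 bp
  [87,97): 10 bp
  [97,109): 12 bp
  [109,111): 2 bp
  [111,121): 10 bp
  [121,131): 10 bp
  [131,140): 9 bp
  [140,159): 19 bp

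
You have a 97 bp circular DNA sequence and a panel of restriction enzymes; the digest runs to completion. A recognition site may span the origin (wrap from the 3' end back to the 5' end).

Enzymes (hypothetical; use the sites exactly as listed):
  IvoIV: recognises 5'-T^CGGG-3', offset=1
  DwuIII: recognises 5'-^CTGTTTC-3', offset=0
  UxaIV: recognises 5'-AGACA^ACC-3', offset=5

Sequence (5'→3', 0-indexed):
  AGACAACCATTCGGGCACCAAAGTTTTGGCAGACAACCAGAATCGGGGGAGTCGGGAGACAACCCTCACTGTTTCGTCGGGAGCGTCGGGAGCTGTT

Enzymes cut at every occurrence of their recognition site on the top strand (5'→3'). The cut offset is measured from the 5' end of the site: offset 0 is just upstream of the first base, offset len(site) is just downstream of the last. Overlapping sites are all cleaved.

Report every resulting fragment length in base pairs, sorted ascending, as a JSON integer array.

[6,7,8,9,9,9,9,16,24]

Site scan:
  IvoIV TCGGG/1: at [10, 42, 51, 76, 85] ⇒ [11, 43, 52, 77, 86]
  DwuIII CTGTTTC/0: at [68] ⇒ [68]
  UxaIV AGACAACC/5: at [0, 30, 56] ⇒ [5, 35, 61]

Pooled cuts: [5, 11, 35, 43, 52, 61, 68, 77, 86]

Fragment lengths:
  5→11: 6 bp
  11→35: 24 bp
  35→43: 8 bp
  43→52: 9 bp
  52→61: 9 bp
  61→68: 7 bp
  68→77: 9 bp
  77→86: 9 bp
  86→5 (wrap): 97-86+5 = 16 bp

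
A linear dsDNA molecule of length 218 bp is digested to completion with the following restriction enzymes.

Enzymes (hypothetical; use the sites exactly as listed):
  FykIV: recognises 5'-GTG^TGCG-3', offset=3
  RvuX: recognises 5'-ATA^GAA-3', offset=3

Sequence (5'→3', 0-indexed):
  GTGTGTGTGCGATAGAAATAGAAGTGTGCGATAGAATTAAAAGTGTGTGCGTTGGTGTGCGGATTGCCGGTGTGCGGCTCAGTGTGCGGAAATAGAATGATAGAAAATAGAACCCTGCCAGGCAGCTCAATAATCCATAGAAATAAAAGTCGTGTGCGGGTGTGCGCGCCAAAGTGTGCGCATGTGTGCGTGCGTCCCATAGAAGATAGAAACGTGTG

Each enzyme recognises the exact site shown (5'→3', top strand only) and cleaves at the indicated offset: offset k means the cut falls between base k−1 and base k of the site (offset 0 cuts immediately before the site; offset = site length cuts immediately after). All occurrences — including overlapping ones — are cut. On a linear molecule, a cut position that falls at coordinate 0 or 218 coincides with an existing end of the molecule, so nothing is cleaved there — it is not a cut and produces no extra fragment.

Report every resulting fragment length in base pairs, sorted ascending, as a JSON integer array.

Scan for sites:
  FykIV GTGTGCG/3: at [4, 23, 44, 54, 69, 81, 151, 159, 173, 183] ⇒ [7, 26, 47, 57, 72, 84, 154, 162, 176, 186]
  RvuX ATAGAA/3: at [11, 17, 30, 91, 99, 106, 136, 198, 205] ⇒ [14, 20, 33, 94, 102, 109, 139, 201, 208]

All cut coordinates (distinct, sorted): [7, 14, 20, 26, 33, 47, 57, 72, 84, 94, 102, 109, 139, 154, 162, 176, 186, 201, 208]

Fragment lengths:
  [0,7): 7 bp
  [7,14): 7 bp
  [14,20): 6 bp
  [20,26): 6 bp
  [26,33): 7 bp
  [33,47): 14 bp
  [47,57): 10 bp
  [57,72): 15 bp
  [72,84): 12 bp
  [84,94): 10 bp
  [94,102): 8 bp
  [102,109): 7 bp
  [109,139): 30 bp
  [139,154): 15 bp
  [154,162): 8 bp
  [162,176): 14 bp
  [176,186): 10 bp
  [186,201): 15 bp
  [201,208): 7 bp
  [208,218): 10 bp

[6,6,7,7,7,7,7,8,8,10,10,10,10,12,14,14,15,15,15,30]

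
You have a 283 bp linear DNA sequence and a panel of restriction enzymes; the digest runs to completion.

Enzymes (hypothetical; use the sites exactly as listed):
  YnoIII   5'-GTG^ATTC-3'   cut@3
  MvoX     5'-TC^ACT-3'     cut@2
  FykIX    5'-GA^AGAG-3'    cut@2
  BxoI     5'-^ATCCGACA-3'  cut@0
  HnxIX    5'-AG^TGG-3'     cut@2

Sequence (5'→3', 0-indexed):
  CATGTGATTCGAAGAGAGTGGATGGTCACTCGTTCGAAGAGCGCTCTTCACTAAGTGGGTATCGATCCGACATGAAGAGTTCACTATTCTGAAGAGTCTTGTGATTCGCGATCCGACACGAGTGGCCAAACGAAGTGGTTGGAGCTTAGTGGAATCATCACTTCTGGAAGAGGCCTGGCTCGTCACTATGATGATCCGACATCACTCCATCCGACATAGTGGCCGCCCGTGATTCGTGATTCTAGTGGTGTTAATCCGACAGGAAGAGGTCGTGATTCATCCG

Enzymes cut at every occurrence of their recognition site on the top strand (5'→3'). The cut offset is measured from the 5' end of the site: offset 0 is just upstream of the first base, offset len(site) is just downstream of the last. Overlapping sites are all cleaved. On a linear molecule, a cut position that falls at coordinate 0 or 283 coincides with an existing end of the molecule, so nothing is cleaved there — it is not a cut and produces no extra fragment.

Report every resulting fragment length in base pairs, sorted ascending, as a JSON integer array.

Per-enzyme occurrences:
  YnoIII GTGATTC/3: at [3, 100, 228, 235, 271] ⇒ [6, 103, 231, 238, 274]
  MvoX TCACT/2: at [25, 47, 80, 157, 182, 201] ⇒ [27, 49, 82, 159, 184, 203]
  FykIX GAAGAG/2: at [10, 35, 73, 90, 166, 262] ⇒ [12, 37, 75, 92, 168, 264]
  BxoI ATCCGACA/0: at [64, 110, 193, 208, 253] ⇒ [64, 110, 193, 208, 253]
  HnxIX AGTGG/2: at [16, 53, 120, 133, 147, 217, 243] ⇒ [18, 55, 122, 135, 149, 219, 245]

All cut coordinates (distinct, sorted): [6, 12, 18, 27, 37, 49, 55, 64, 75, 82, 92, 103, 110, 122, 135, 149, 159, 168, 184, 193, 203, 208, 219, 231, 238, 245, 253, 264, 274]

Fragments:
  [0,6): 6 bp
  [6,12): 6 bp
  [12,18): 6 bp
  [18,27): 9 bp
  [27,37): 10 bp
  [37,49): 12 bp
  [49,55): 6 bp
  [55,64): 9 bp
  [64,75): 11 bp
  [75,82): 7 bp
  [82,92): 10 bp
  [92,103): 11 bp
  [103,110): 7 bp
  [110,122): 12 bp
  [122,135): 13 bp
  [135,149): 14 bp
  [149,159): 10 bp
  [159,168): 9 bp
  [168,184): 16 bp
  [184,193): 9 bp
  [193,203): 10 bp
  [203,208): 5 bp
  [208,219): 11 bp
  [219,231): 12 bp
  [231,238): 7 bp
  [238,245): 7 bp
  [245,253): 8 bp
  [253,264): 11 bp
  [264,274): 10 bp
  [274,283): 9 bp

[5,6,6,6,6,7,7,7,7,8,9,9,9,9,9,10,10,10,10,10,11,11,11,11,12,12,12,13,14,16]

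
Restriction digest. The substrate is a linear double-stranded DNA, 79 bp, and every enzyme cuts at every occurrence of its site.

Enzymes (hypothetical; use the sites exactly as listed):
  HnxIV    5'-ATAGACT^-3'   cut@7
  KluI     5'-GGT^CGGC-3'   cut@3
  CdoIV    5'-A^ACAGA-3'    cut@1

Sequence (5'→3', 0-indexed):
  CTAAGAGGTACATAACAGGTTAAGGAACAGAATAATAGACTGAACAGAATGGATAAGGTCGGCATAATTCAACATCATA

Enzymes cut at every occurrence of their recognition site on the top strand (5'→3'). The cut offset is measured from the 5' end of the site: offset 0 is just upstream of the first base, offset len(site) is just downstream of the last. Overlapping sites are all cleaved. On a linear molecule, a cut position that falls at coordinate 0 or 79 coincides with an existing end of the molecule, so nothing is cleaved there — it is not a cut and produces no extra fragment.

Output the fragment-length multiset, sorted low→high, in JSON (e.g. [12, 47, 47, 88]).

Per-enzyme occurrences:
  HnxIV (ATAGACT, off=7): starts [34] → cuts [41]
  KluI (GGTCGGC, off=3): starts [56] → cuts [59]
  CdoIV (AACAGA, off=1): starts [25, 42] → cuts [26, 43]

Pooled cuts: [26, 41, 43, 59]

Fragment lengths:
  [0,26): 26 bp
  [26,41): 15 bp
  [41,43): 2 bp
  [43,59): 16 bp
  [59,79): 20 bp

[2,15,16,20,26]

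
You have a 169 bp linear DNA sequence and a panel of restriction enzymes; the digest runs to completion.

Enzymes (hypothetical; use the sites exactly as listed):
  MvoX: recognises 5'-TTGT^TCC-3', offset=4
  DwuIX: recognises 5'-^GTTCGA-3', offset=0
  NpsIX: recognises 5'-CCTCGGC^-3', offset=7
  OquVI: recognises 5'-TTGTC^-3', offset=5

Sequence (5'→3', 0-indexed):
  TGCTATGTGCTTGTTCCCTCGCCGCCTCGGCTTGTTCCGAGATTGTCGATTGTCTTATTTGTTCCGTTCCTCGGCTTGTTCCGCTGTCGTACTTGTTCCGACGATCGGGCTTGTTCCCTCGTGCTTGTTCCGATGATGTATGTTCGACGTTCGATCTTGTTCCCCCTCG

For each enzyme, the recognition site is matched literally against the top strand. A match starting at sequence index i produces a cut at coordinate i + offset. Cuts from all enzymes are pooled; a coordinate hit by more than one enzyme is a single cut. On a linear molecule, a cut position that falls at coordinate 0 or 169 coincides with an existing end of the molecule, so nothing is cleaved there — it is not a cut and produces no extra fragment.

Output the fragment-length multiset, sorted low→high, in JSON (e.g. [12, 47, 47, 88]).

[4,4,7,7,8,9,12,12,13,13,14,14,17,17,18]

Scan for sites:
  MvoX (TTGTTCC, off=4): starts [10, 31, 58, 75, 92, 110, 124, 156] → cuts [14, 35, 62, 79, 96, 114, 128, 160]
  DwuIX (GTTCGA, off=0): starts [141, 148] → cuts [141, 148]
  NpsIX (CCTCGGC, off=7): starts [24, 68] → cuts [31, 75]
  OquVI (TTGTC, off=5): starts [42, 49] → cuts [47, 54]

All cut coordinates (distinct, sorted): [14, 31, 35, 47, 54, 62, 75, 79, 96, 114, 128, 141, 148, 160]

Fragment lengths:
  [0,14): 14 bp
  [14,31): 17 bp
  [31,35): 4 bp
  [35,47): 12 bp
  [47,54): 7 bp
  [54,62): 8 bp
  [62,75): 13 bp
  [75,79): 4 bp
  [79,96): 17 bp
  [96,114): 18 bp
  [114,128): 14 bp
  [128,141): 13 bp
  [141,148): 7 bp
  [148,160): 12 bp
  [160,169): 9 bp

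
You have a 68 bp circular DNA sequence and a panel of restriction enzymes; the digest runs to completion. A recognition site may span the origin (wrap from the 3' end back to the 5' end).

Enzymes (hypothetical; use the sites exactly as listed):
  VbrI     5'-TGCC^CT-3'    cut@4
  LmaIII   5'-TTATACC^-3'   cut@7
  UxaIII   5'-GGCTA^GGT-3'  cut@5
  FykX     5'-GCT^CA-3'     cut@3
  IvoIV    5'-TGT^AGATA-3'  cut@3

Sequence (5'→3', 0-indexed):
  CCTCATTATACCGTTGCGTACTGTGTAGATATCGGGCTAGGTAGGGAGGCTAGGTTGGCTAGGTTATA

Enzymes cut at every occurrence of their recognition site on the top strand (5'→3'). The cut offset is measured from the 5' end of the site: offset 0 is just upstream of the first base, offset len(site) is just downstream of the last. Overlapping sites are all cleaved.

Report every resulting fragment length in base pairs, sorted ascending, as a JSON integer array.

Site scan:
  VbrI (TGCCCT, off=4): no sites
  LmaIII TTATACC/7: at [5, 63] ⇒ [2, 12]
  UxaIII GGCTAGGT/5: at [34, 47, 56] ⇒ [39, 52, 61]
  FykX (GCTCA, off=3): no sites
  IvoIV TGTAGATA/3: at [23] ⇒ [26]

All cut coordinates (distinct, sorted): [2, 12, 26, 39, 52, 61]

Fragments:
  2→12: 10 bp
  12→26: 14 bp
  26→39: 13 bp
  39→52: 13 bp
  52→61: 9 bp
  61→2 (wrap): 68-61+2 = 9 bp

[9,9,10,13,13,14]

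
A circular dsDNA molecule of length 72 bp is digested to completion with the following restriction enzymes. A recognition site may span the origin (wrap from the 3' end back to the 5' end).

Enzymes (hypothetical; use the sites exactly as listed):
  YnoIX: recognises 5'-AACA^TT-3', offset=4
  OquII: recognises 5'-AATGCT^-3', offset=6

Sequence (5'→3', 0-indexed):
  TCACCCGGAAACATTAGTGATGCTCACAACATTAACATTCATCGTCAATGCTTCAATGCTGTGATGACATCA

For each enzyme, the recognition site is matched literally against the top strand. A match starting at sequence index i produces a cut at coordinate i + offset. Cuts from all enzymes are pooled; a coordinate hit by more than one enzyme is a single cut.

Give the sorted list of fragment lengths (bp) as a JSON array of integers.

Per-enzyme occurrences:
  YnoIX (AACATT, off=4): starts [9, 27, 33] → cuts [13, 31, 37]
  OquII (AATGCT, off=6): starts [46, 54] → cuts [52, 60]

Pooled cuts: [13, 31, 37, 52, 60]

Fragment lengths:
  13→31: 18 bp
  31→37: 6 bp
  37→52: 15 bp
  52→60: 8 bp
  60→13 (wrap): 72-60+13 = 25 bp

[6,8,15,18,25]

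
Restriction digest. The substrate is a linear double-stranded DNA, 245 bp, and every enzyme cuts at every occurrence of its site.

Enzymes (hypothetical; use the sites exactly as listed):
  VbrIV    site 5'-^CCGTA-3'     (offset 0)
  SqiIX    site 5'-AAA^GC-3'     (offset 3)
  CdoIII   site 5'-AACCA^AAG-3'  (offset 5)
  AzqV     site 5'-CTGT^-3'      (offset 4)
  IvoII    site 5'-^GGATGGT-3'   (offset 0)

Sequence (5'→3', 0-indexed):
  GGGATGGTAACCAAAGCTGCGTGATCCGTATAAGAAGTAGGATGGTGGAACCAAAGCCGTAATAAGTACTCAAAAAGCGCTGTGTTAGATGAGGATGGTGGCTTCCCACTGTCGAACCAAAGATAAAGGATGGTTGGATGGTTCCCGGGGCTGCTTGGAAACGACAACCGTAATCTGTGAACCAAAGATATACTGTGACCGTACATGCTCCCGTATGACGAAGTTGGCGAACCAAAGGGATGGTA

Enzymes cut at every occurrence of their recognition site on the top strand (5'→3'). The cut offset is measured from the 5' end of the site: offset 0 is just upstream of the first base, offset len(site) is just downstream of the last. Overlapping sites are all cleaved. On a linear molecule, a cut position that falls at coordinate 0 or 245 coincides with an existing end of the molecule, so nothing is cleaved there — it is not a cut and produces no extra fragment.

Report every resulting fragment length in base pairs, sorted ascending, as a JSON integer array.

Site scan:
  VbrIV CCGTA/0: at [25, 56, 167, 198, 210] ⇒ [25, 56, 167, 198, 210]
  SqiIX AAAGC/3: at [12, 52, 73] ⇒ [15, 55, 76]
  CdoIII AACCAAAG/5: at [8, 48, 114, 179, 229] ⇒ [13, 53, 119, 184, 234]
  AzqV CTGT/4: at [79, 108, 174, 192] ⇒ [83, 112, 178, 196]
  IvoII GGATGGT/0: at [1, 39, 92, 127, 135, 237] ⇒ [1, 39, 92, 127, 135, 237]

All cut coordinates (distinct, sorted): [1, 13, 15, 25, 39, 53, 55, 56, 76, 83, 92, 112, 119, 127, 135, 167, 178, 184, 196, 198, 210, 234, 237]

Fragment lengths:
  [0,1): 1 bp
  [1,13): 12 bp
  [13,15): 2 bp
  [15,25): 10 bp
  [25,39): 14 bp
  [39,53): 14 bp
  [53,55): 2 bp
  [55,56): 1 bp
  [56,76): 20 bp
  [76,83): 7 bp
  [83,92): 9 bp
  [92,112): 20 bp
  [112,119): 7 bp
  [119,127): 8 bp
  [127,135): 8 bp
  [135,167): 32 bp
  [167,178): 11 bp
  [178,184): 6 bp
  [184,196): 12 bp
  [196,198): 2 bp
  [198,210): 12 bp
  [210,234): 24 bp
  [234,237): 3 bp
  [237,245): 8 bp

[1,1,2,2,2,3,6,7,7,8,8,8,9,10,11,12,12,12,14,14,20,20,24,32]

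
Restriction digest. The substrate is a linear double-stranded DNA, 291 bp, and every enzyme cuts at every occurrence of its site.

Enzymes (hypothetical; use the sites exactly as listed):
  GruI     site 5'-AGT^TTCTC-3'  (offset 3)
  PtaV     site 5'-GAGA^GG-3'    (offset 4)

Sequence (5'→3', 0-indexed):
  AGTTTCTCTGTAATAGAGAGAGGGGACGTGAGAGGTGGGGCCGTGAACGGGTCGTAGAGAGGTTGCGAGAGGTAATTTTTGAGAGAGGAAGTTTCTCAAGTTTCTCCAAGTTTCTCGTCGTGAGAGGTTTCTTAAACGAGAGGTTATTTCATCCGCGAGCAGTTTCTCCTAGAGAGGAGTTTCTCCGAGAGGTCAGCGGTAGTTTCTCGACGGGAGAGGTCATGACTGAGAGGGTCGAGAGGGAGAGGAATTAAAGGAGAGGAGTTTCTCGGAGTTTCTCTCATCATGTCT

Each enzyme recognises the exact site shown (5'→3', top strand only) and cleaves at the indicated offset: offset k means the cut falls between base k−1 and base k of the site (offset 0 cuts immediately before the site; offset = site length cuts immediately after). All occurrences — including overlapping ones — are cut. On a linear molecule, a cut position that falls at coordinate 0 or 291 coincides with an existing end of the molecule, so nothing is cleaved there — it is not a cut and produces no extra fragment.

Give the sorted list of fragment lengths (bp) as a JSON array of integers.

[3,5,5,6,6,9,9,10,10,10,10,12,12,13,14,14,14,14,16,16,16,18,22,27]

Scan for sites:
  GruI (AGTTTCTC, off=3): starts [0, 89, 98, 108, 160, 177, 200, 262, 272] → cuts [3, 92, 101, 111, 163, 180, 203, 265, 275]
  PtaV (GAGAGG, off=4): starts [17, 29, 56, 66, 82, 121, 137, 171, 186, 213, 227, 236, 242, 256] → cuts [21, 33, 60, 70, 86, 125, 141, 175, 190, 217, 231, 240, 246, 260]

All cut coordinates (distinct, sorted): [3, 21, 33, 60, 70, 86, 92, 101, 111, 125, 141, 163, 175, 180, 190, 203, 217, 231, 240, 246, 260, 265, 275]

Fragment lengths:
  [0,3): 3 bp
  [3,21): 18 bp
  [21,33): 12 bp
  [33,60): 27 bp
  [60,70): 10 bp
  [70,86): 16 bp
  [86,92): 6 bp
  [92,101): 9 bp
  [101,111): 10 bp
  [111,125): 14 bp
  [125,141): 16 bp
  [141,163): 22 bp
  [163,175): 12 bp
  [175,180): 5 bp
  [180,190): 10 bp
  [190,203): 13 bp
  [203,217): 14 bp
  [217,231): 14 bp
  [231,240): 9 bp
  [240,246): 6 bp
  [246,260): 14 bp
  [260,265): 5 bp
  [265,275): 10 bp
  [275,291): 16 bp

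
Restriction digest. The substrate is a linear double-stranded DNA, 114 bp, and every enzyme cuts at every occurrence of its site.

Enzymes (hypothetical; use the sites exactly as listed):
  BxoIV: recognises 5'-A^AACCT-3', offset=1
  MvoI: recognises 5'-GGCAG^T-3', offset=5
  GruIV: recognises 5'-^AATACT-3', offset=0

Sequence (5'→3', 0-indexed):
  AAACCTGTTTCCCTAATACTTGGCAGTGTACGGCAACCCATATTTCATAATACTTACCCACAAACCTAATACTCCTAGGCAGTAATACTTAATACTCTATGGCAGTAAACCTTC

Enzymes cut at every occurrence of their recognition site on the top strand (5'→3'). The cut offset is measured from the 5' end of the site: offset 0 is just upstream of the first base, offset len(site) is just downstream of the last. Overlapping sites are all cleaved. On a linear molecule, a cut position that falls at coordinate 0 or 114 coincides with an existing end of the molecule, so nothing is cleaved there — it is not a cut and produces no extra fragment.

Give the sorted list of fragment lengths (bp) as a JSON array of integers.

Site scan:
  BxoIV AAACCT/1: at [0, 61, 106] ⇒ [1, 62, 107]
  MvoI GGCAGT/5: at [21, 77, 100] ⇒ [26, 82, 105]
  GruIV AATACT/0: at [14, 48, 67, 83, 90] ⇒ [14, 48, 67, 83, 90]

Pooled cuts: [1, 14, 26, 48, 62, 67, 82, 83, 90, 105, 107]

Fragment lengths:
  [0,1): 1 bp
  [1,14): 13 bp
  [14,26): 12 bp
  [26,48): 22 bp
  [48,62): 14 bp
  [62,67): 5 bp
  [67,82): 15 bp
  [82,83): 1 bp
  [83,90): 7 bp
  [90,105): 15 bp
  [105,107): 2 bp
  [107,114): 7 bp

[1,1,2,5,7,7,12,13,14,15,15,22]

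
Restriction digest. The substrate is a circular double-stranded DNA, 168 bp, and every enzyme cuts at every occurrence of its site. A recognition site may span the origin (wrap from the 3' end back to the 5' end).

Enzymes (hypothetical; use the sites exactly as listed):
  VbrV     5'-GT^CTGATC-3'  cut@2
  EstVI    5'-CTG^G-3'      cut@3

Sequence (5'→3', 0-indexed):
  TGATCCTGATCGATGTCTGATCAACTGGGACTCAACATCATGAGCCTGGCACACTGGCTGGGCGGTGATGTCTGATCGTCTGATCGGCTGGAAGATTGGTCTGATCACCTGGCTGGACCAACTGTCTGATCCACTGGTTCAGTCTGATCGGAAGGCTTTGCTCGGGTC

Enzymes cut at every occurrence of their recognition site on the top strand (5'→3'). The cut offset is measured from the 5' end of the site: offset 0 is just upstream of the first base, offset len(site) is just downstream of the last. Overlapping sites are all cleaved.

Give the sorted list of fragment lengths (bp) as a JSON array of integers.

[4,4,7,8,8,10,10,11,11,11,11,11,17,21,24]

Per-enzyme occurrences:
  VbrV (GTCTGATC, off=2): starts [14, 69, 77, 98, 123, 141, 165] → cuts [16, 71, 79, 100, 125, 143, 167]
  EstVI (CTGG, off=3): starts [24, 45, 53, 57, 87, 108, 112, 133] → cuts [27, 48, 56, 60, 90, 111, 115, 136]

Pooled cuts: [16, 27, 48, 56, 60, 71, 79, 90, 100, 111, 115, 125, 136, 143, 167]

Fragments:
  16→27: 11 bp
  27→48: 21 bp
  48→56: 8 bp
  56→60: 4 bp
  60→71: 11 bp
  71→79: 8 bp
  79→90: 11 bp
  90→100: 10 bp
  100→111: 11 bp
  111→115: 4 bp
  115→125: 10 bp
  125→136: 11 bp
  136→143: 7 bp
  143→167: 24 bp
  167→16 (wrap): 168-167+16 = 17 bp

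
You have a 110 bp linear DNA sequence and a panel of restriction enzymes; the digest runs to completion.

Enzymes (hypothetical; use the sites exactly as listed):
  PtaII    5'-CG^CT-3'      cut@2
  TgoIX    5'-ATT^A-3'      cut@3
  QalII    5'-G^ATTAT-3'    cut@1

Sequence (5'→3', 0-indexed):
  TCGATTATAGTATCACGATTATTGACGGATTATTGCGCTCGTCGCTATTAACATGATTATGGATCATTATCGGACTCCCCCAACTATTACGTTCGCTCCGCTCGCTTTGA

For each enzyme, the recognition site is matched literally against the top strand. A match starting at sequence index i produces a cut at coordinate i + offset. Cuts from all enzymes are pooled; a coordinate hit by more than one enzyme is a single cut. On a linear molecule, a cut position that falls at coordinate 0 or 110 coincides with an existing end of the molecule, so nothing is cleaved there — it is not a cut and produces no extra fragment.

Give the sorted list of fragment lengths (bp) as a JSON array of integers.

[3,3,3,3,3,4,5,5,6,6,6,7,7,8,10,11,20]

Site scan:
  PtaII (CGCT, off=2): starts [35, 42, 93, 98, 102] → cuts [37, 44, 95, 100, 104]
  TgoIX (ATTA, off=3): starts [3, 17, 28, 46, 55, 65, 85] → cuts [6, 20, 31, 49, 58, 68, 88]
  QalII (GATTAT, off=1): starts [2, 16, 27, 54] → cuts [3, 17, 28, 55]

All cut coordinates (distinct, sorted): [3, 6, 17, 20, 28, 31, 37, 44, 49, 55, 58, 68, 88, 95, 100, 104]

Fragment lengths:
  [0,3): 3 bp
  [3,6): 3 bp
  [6,17): 11 bp
  [17,20): 3 bp
  [20,28): 8 bp
  [28,31): 3 bp
  [31,37): 6 bp
  [37,44): 7 bp
  [44,49): 5 bp
  [49,55): 6 bp
  [55,58): 3 bp
  [58,68): 10 bp
  [68,88): 20 bp
  [88,95): 7 bp
  [95,100): 5 bp
  [100,104): 4 bp
  [104,110): 6 bp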